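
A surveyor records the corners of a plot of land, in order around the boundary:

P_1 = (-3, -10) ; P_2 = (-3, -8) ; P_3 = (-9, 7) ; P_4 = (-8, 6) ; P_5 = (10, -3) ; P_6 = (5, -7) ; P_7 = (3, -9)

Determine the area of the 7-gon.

134.5

Σ = (-6) + (-93) + (2) + (-36) + (-55) + (-24) + (-57) = -269
Area = |Σ|/2 = 134.5.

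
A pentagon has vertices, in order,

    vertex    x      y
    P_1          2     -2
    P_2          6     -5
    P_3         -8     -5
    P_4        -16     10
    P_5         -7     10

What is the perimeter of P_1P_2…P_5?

|P_1P_2| = √((4)² + (-3)²) = √25 = 5
|P_2P_3| = √((-14)² + (0)²) = √196 = 14
|P_3P_4| = √((-8)² + (15)²) = √289 = 17
|P_4P_5| = √((9)² + (0)²) = √81 = 9
|P_5P_1| = √((9)² + (-12)²) = √225 = 15
Perimeter = 5 + 14 + 17 + 9 + 15 = 60.

60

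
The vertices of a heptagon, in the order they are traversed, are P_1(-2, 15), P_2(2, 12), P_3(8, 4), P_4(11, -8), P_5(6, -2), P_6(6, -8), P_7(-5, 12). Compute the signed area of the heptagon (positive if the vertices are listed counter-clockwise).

-139.5

Cross-terms: -54, -88, -108, 26, -36, 32, -51  ⇒  Σ = -279
Signed area = Σ/2 = -139.5 (negative ⇒ clockwise traversal).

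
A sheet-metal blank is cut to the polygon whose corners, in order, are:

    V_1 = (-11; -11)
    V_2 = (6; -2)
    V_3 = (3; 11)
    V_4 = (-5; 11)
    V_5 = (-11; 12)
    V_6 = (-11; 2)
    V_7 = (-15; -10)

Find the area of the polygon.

307

Σ = (88) + (72) + (88) + (61) + (110) + (140) + (55) = 614
Area = |Σ|/2 = 307.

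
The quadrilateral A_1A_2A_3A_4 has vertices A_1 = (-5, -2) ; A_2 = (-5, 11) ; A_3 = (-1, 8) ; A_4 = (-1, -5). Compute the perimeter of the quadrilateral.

36

|A_1A_2| = √((0)² + (13)²) = √169 = 13
|A_2A_3| = √((4)² + (-3)²) = √25 = 5
|A_3A_4| = √((0)² + (-13)²) = √169 = 13
|A_4A_1| = √((-4)² + (3)²) = √25 = 5
Perimeter = 13 + 5 + 13 + 5 = 36.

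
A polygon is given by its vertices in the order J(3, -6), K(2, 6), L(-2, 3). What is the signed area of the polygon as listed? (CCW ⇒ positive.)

Apply Gauss's area formula: 2A = Σ (x_i·y_{i+1} − x_{i+1}·y_i), indices taken mod 3.
J→K: (3)(6) − (2)(-6) = 30
K→L: (2)(3) − (-2)(6) = 18
L→J: (-2)(-6) − (3)(3) = 3
Σ = 51
Signed area = Σ/2 = 25.5 (positive ⇒ counter-clockwise traversal).

25.5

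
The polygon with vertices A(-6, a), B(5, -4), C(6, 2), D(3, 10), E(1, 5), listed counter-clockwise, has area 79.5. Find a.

-3

The doubled signed area Σ (x_i y_{i+1} − x_{i+1} y_i) is linear in a.
With a=0 it equals 147; the coefficient of a is -4 (from the two edges through A).
So -4·a + 147 = 2·79.5 = 159 ⇒ a = -3.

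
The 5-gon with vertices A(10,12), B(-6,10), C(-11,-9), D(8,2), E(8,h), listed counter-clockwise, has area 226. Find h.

Write out the shoelace sum; only the two edges meeting at E involve h:
2·Area = [(8·h − 8·2) + (8·12 − 10·h)] + 386
       = -2·h + 466 = 452
⇒ h = 7.

7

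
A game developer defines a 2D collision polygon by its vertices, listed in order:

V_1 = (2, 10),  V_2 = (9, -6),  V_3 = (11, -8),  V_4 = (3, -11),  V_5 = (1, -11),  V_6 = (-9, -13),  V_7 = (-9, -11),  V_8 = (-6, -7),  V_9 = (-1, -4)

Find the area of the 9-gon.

Cross-terms: -102, -6, -97, -22, -112, -18, -3, 17, -2  ⇒  Σ = -345
Area = |Σ|/2 = 172.5.

172.5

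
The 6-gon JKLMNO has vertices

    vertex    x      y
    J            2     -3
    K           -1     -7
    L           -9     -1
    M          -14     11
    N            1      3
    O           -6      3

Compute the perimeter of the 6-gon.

62

|JK| = √((-3)² + (-4)²) = √25 = 5
|KL| = √((-8)² + (6)²) = √100 = 10
|LM| = √((-5)² + (12)²) = √169 = 13
|MN| = √((15)² + (-8)²) = √289 = 17
|NO| = √((-7)² + (0)²) = √49 = 7
|OJ| = √((8)² + (-6)²) = √100 = 10
Perimeter = 5 + 10 + 13 + 17 + 7 + 10 = 62.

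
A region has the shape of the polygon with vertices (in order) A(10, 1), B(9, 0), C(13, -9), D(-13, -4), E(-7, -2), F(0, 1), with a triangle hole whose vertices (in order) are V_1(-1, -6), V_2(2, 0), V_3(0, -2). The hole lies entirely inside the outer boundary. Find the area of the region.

Outer boundary:
Σ = (-9) + (-81) + (-169) + (-2) + (-7) + (-10) = -278
Area = |Σ|/2 = 139.
Hole:
Σ = (12) + (-4) + (-2) = 6
Area = |Σ|/2 = 3.
Net area = 139 − 3 = 136.

136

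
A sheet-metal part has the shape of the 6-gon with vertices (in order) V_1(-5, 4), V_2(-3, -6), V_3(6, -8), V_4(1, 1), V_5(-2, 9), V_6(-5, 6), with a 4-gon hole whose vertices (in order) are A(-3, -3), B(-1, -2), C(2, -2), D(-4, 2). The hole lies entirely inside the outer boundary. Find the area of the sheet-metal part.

73.5

Outer boundary:
Apply the surveyor's formula: 2A = Σ (x_i·y_{i+1} − x_{i+1}·y_i), indices taken mod 6.
Σ = (42) + (60) + (14) + (11) + (33) + (10) = 170
Area = |Σ|/2 = 85.
Hole:
Cross-terms: 3, 6, -4, 18  ⇒  Σ = 23
Area = |Σ|/2 = 11.5.
Net area = 85 − 11.5 = 73.5.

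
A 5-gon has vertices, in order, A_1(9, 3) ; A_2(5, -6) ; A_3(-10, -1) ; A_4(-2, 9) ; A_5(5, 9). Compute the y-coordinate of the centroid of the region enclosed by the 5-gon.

Apply Gauss's area formula. First the cross-terms c_i = x_i·y_{i+1} − x_{i+1}·y_i:
  -69, -65, -92, -63, -66  ⇒  2A = -355, A = -177.5.
Then Σ (y_i + y_{i+1})·c_i = -2000, so ȳ = -2000 / (6·(-177.5)) = 400/213.

400/213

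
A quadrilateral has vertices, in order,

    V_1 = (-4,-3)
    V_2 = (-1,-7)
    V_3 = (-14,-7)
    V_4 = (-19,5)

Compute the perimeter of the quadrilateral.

48

|V_1V_2| = √((3)² + (-4)²) = √25 = 5
|V_2V_3| = √((-13)² + (0)²) = √169 = 13
|V_3V_4| = √((-5)² + (12)²) = √169 = 13
|V_4V_1| = √((15)² + (-8)²) = √289 = 17
Perimeter = 5 + 13 + 13 + 17 = 48.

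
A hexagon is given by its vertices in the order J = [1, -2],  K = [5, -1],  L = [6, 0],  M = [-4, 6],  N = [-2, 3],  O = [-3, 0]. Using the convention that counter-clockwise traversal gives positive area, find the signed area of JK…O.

33

Σ = (9) + (6) + (36) + (0) + (9) + (6) = 66
Signed area = Σ/2 = 33 (positive ⇒ counter-clockwise traversal).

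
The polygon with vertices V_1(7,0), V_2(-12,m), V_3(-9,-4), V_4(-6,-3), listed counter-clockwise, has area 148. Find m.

14

The doubled signed area Σ (x_i y_{i+1} − x_{i+1} y_i) is linear in m.
With m=0 it equals 72; the coefficient of m is 16 (from the two edges through V_2).
So 16·m + 72 = 2·148 = 296 ⇒ m = 14.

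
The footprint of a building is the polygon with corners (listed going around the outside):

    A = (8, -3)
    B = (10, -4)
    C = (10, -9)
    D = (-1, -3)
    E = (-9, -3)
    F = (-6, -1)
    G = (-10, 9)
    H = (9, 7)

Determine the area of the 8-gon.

Σ = (-2) + (-50) + (-39) + (-24) + (-9) + (-64) + (-151) + (-83) = -422
Area = |Σ|/2 = 211.

211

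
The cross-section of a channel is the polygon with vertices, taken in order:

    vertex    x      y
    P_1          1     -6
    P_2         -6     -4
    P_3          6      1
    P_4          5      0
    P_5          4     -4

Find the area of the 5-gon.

33.5

Apply the shoelace (surveyor's) formula: 2A = Σ (x_i·y_{i+1} − x_{i+1}·y_i), indices taken mod 5.
P_1→P_2: (1)(-4) − (-6)(-6) = -40
P_2→P_3: (-6)(1) − (6)(-4) = 18
P_3→P_4: (6)(0) − (5)(1) = -5
P_4→P_5: (5)(-4) − (4)(0) = -20
P_5→P_1: (4)(-6) − (1)(-4) = -20
Σ = -67
Area = |Σ|/2 = 33.5.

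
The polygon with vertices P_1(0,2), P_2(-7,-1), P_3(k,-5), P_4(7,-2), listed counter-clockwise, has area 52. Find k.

-6

Write out the shoelace sum; only the two edges meeting at P_3 involve k:
2·Area = [((-7)·(-5) − k·(-1)) + (k·(-2) − 7·(-5))] + 28
       = -1·k + 98 = 104
⇒ k = -6.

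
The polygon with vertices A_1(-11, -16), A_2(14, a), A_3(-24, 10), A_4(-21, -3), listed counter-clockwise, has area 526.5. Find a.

8

The doubled signed area Σ (x_i y_{i+1} − x_{i+1} y_i) is linear in a.
With a=0 it equals 949; the coefficient of a is 13 (from the two edges through A_2).
So 13·a + 949 = 2·526.5 = 1053 ⇒ a = 8.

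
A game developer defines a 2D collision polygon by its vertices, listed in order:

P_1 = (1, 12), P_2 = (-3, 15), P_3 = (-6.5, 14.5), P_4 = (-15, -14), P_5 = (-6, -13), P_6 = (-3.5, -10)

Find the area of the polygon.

253.5

Apply the shoelace (surveyor's) formula: 2A = Σ (x_i·y_{i+1} − x_{i+1}·y_i), indices taken mod 6.
Cross-terms: 51, 54, 308.5, 111, 14.5, -32  ⇒  Σ = 507
Area = |Σ|/2 = 253.5.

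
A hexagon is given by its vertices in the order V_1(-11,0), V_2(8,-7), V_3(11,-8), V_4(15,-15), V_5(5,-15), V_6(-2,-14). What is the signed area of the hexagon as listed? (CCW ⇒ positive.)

-179.5

Apply Gauss's area formula: 2A = Σ (x_i·y_{i+1} − x_{i+1}·y_i), indices taken mod 6.
V_1→V_2: (-11)(-7) − (8)(0) = 77
V_2→V_3: (8)(-8) − (11)(-7) = 13
V_3→V_4: (11)(-15) − (15)(-8) = -45
V_4→V_5: (15)(-15) − (5)(-15) = -150
V_5→V_6: (5)(-14) − (-2)(-15) = -100
V_6→V_1: (-2)(0) − (-11)(-14) = -154
Σ = -359
Signed area = Σ/2 = -179.5 (negative ⇒ clockwise traversal).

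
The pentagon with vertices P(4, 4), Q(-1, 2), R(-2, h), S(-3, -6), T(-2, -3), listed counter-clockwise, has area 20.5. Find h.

The doubled signed area Σ (x_i y_{i+1} − x_{i+1} y_i) is linear in h.
With h=0 it equals 29; the coefficient of h is 2 (from the two edges through R).
So 2·h + 29 = 2·20.5 = 41 ⇒ h = 6.

6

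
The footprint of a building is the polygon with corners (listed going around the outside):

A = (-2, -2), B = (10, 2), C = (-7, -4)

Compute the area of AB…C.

2

Apply the shoelace formula: 2A = Σ (x_i·y_{i+1} − x_{i+1}·y_i), indices taken mod 3.
Σ = (16) + (-26) + (6) = -4
Area = |Σ|/2 = 2.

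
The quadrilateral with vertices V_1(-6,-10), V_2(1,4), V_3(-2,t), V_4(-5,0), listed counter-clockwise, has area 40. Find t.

6

The doubled signed area Σ (x_i y_{i+1} − x_{i+1} y_i) is linear in t.
With t=0 it equals 44; the coefficient of t is 6 (from the two edges through V_3).
So 6·t + 44 = 2·40 = 80 ⇒ t = 6.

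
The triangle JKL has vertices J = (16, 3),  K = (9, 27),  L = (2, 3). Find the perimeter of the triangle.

|JK| = √((-7)² + (24)²) = √625 = 25
|KL| = √((-7)² + (-24)²) = √625 = 25
|LJ| = √((14)² + (0)²) = √196 = 14
Perimeter = 25 + 25 + 14 = 64.

64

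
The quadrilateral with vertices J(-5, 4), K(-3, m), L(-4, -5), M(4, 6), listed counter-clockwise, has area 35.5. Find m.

-2

Write out the shoelace sum; only the two edges meeting at K involve m:
2·Area = [((-5)·m − (-3)·4) + ((-3)·(-5) − (-4)·m)] + 42
       = -1·m + 69 = 71
⇒ m = -2.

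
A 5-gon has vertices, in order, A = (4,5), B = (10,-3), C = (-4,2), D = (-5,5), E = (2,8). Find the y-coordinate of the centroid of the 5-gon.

569/204

Apply the shoelace (surveyor's) formula. First the cross-terms c_i = x_i·y_{i+1} − x_{i+1}·y_i:
  -62, 8, -10, -50, -22  ⇒  2A = -136, A = -68.
Then Σ (y_i + y_{i+1})·c_i = -1138, so ȳ = -1138 / (6·(-68)) = 569/204.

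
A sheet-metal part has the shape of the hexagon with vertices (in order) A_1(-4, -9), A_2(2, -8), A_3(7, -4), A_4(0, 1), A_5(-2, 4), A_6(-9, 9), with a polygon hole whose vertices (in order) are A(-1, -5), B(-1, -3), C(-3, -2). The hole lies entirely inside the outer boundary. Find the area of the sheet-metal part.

Outer boundary:
Apply Gauss's area formula: 2A = Σ (x_i·y_{i+1} − x_{i+1}·y_i), indices taken mod 6.
Σ = (50) + (48) + (7) + (2) + (18) + (117) = 242
Area = |Σ|/2 = 121.
Hole:
Apply the shoelace (surveyor's) formula: 2A = Σ (x_i·y_{i+1} − x_{i+1}·y_i), indices taken mod 3.
Cross-terms: -2, -7, 13  ⇒  Σ = 4
Area = |Σ|/2 = 2.
Net area = 121 − 2 = 119.

119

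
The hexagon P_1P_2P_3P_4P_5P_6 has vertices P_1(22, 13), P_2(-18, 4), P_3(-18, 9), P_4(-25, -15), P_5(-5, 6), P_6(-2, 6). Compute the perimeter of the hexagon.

|P_1P_2| = √((-40)² + (-9)²) = √1681 = 41
|P_2P_3| = √((0)² + (5)²) = √25 = 5
|P_3P_4| = √((-7)² + (-24)²) = √625 = 25
|P_4P_5| = √((20)² + (21)²) = √841 = 29
|P_5P_6| = √((3)² + (0)²) = √9 = 3
|P_6P_1| = √((24)² + (7)²) = √625 = 25
Perimeter = 41 + 5 + 25 + 29 + 3 + 25 = 128.

128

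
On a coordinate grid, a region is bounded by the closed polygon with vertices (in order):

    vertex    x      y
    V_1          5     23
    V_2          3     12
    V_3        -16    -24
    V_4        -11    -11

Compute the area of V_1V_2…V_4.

87.5

Apply the shoelace (surveyor's) formula: 2A = Σ (x_i·y_{i+1} − x_{i+1}·y_i), indices taken mod 4.
Σ = (-9) + (120) + (-88) + (-198) = -175
Area = |Σ|/2 = 87.5.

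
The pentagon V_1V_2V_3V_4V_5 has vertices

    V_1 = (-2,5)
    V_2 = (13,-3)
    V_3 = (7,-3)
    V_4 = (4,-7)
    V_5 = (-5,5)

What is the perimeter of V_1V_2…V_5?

46

|V_1V_2| = √((15)² + (-8)²) = √289 = 17
|V_2V_3| = √((-6)² + (0)²) = √36 = 6
|V_3V_4| = √((-3)² + (-4)²) = √25 = 5
|V_4V_5| = √((-9)² + (12)²) = √225 = 15
|V_5V_1| = √((3)² + (0)²) = √9 = 3
Perimeter = 17 + 6 + 5 + 15 + 3 = 46.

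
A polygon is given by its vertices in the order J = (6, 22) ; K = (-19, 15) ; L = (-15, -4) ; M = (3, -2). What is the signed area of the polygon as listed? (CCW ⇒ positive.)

464.5

Cross-terms: 508, 301, 42, 78  ⇒  Σ = 929
Signed area = Σ/2 = 464.5 (positive ⇒ counter-clockwise traversal).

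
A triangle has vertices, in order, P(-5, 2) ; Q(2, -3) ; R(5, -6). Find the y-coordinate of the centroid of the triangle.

Apply the surveyor's formula. First the cross-terms c_i = x_i·y_{i+1} − x_{i+1}·y_i:
  11, 3, -20  ⇒  2A = -6, A = -3.
Then Σ (y_i + y_{i+1})·c_i = 42, so ȳ = 42 / (6·(-3)) = -7/3.

-7/3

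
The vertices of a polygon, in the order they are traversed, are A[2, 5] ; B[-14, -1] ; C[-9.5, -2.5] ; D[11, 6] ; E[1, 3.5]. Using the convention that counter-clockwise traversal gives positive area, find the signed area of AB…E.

47.25

Σ = (68) + (25.5) + (-29.5) + (32.5) + (-2) = 94.5
Signed area = Σ/2 = 47.25 (positive ⇒ counter-clockwise traversal).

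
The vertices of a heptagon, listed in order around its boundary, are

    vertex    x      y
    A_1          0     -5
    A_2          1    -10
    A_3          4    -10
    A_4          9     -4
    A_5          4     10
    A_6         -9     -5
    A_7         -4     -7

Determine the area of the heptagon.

Cross-terms: 5, 30, 74, 106, 70, 43, 20  ⇒  Σ = 348
Area = |Σ|/2 = 174.

174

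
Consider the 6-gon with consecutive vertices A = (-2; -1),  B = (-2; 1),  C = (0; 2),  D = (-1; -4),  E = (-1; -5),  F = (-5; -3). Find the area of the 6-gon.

Apply the shoelace formula: 2A = Σ (x_i·y_{i+1} − x_{i+1}·y_i), indices taken mod 6.
Σ = (-4) + (-4) + (2) + (1) + (-22) + (-1) = -28
Area = |Σ|/2 = 14.

14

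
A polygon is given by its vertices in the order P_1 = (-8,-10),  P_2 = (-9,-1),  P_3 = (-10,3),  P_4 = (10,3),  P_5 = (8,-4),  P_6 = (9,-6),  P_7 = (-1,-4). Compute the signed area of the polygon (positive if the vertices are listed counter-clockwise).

-159.5

Apply the shoelace formula: 2A = Σ (x_i·y_{i+1} − x_{i+1}·y_i), indices taken mod 7.
Σ = (-82) + (-37) + (-60) + (-64) + (-12) + (-42) + (-22) = -319
Signed area = Σ/2 = -159.5 (negative ⇒ clockwise traversal).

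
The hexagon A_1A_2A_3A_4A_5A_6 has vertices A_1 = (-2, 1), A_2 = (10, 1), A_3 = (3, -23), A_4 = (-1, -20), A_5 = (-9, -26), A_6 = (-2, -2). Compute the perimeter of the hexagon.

80

|A_1A_2| = √((12)² + (0)²) = √144 = 12
|A_2A_3| = √((-7)² + (-24)²) = √625 = 25
|A_3A_4| = √((-4)² + (3)²) = √25 = 5
|A_4A_5| = √((-8)² + (-6)²) = √100 = 10
|A_5A_6| = √((7)² + (24)²) = √625 = 25
|A_6A_1| = √((0)² + (3)²) = √9 = 3
Perimeter = 12 + 25 + 5 + 10 + 25 + 3 = 80.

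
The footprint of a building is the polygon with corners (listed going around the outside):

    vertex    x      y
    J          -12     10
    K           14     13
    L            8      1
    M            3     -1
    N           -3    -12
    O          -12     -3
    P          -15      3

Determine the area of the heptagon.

Apply the surveyor's formula: 2A = Σ (x_i·y_{i+1} − x_{i+1}·y_i), indices taken mod 7.
Σ = (-296) + (-90) + (-11) + (-39) + (-135) + (-81) + (-114) = -766
Area = |Σ|/2 = 383.

383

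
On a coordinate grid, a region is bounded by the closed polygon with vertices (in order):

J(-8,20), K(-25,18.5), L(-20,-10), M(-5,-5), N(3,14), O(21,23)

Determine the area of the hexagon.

673

Σ = (352) + (620) + (50) + (-55) + (-225) + (604) = 1346
Area = |Σ|/2 = 673.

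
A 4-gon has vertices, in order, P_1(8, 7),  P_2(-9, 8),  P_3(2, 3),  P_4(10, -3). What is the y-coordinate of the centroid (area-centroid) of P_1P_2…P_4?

Apply the shoelace (surveyor's) formula. First the cross-terms c_i = x_i·y_{i+1} − x_{i+1}·y_i:
  127, -43, -36, 94  ⇒  2A = 142, A = 71.
Then Σ (y_i + y_{i+1})·c_i = 1808, so ȳ = 1808 / (6·71) = 904/213.

904/213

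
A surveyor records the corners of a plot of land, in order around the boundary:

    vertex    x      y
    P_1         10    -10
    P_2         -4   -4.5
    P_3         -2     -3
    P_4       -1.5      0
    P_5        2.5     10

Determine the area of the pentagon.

Σ = (-85) + (3) + (-4.5) + (-15) + (-125) = -226.5
Area = |Σ|/2 = 113.25.

113.25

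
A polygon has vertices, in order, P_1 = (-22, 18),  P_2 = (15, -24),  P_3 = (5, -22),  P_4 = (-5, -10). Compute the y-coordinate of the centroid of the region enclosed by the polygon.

Apply the shoelace formula. First the cross-terms c_i = x_i·y_{i+1} − x_{i+1}·y_i:
  258, -210, -160, -310  ⇒  2A = -422, A = -211.
Then Σ (y_i + y_{i+1})·c_i = 10752, so ȳ = 10752 / (6·(-211)) = -1792/211.

-1792/211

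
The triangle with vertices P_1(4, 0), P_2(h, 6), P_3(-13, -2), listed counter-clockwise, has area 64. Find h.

-9

The doubled signed area Σ (x_i y_{i+1} − x_{i+1} y_i) is linear in h.
With h=0 it equals 110; the coefficient of h is -2 (from the two edges through P_2).
So -2·h + 110 = 2·64 = 128 ⇒ h = -9.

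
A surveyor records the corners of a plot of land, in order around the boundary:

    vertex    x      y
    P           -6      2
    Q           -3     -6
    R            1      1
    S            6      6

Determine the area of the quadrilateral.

Apply the shoelace (surveyor's) formula: 2A = Σ (x_i·y_{i+1} − x_{i+1}·y_i), indices taken mod 4.
Σ = (42) + (3) + (0) + (48) = 93
Area = |Σ|/2 = 46.5.

46.5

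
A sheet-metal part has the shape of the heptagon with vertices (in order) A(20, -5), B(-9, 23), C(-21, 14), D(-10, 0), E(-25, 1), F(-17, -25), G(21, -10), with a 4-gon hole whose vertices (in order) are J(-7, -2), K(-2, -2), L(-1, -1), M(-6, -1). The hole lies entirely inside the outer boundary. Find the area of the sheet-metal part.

1162

Outer boundary:
Apply Gauss's area formula: 2A = Σ (x_i·y_{i+1} − x_{i+1}·y_i), indices taken mod 7.
Σ = (415) + (357) + (140) + (-10) + (642) + (695) + (95) = 2334
Area = |Σ|/2 = 1167.
Hole:
Cross-terms: 10, 0, -5, 5  ⇒  Σ = 10
Area = |Σ|/2 = 5.
Net area = 1167 − 5 = 1162.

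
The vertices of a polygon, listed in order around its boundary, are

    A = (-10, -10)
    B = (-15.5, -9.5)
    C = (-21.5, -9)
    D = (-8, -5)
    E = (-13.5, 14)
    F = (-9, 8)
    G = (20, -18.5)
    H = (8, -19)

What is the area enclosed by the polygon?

Cross-terms: -60, -64.75, 35.5, -179.5, 18, 6.5, -232, -270  ⇒  Σ = -746.25
Area = |Σ|/2 = 373.125.

373.125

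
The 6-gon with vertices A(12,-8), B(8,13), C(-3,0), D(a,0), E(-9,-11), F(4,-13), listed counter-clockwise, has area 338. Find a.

-12

Write out the shoelace sum; only the two edges meeting at D involve a:
2·Area = [((-3)·0 − a·0) + (a·(-11) − (-9)·0)] + 544
       = -11·a + 544 = 676
⇒ a = -12.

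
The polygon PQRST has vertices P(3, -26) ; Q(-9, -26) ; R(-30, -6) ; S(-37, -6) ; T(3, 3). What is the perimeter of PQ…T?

118

|PQ| = √((-12)² + (0)²) = √144 = 12
|QR| = √((-21)² + (20)²) = √841 = 29
|RS| = √((-7)² + (0)²) = √49 = 7
|ST| = √((40)² + (9)²) = √1681 = 41
|TP| = √((0)² + (-29)²) = √841 = 29
Perimeter = 12 + 29 + 7 + 41 + 29 = 118.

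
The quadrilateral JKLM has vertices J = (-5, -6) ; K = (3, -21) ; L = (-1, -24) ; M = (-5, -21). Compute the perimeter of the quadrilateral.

42

|JK| = √((8)² + (-15)²) = √289 = 17
|KL| = √((-4)² + (-3)²) = √25 = 5
|LM| = √((-4)² + (3)²) = √25 = 5
|MJ| = √((0)² + (15)²) = √225 = 15
Perimeter = 17 + 5 + 5 + 15 = 42.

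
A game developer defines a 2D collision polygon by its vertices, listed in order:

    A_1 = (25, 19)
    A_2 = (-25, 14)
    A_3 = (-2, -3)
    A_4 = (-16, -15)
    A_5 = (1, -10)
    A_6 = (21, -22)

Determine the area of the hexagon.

1111

Apply the shoelace (surveyor's) formula: 2A = Σ (x_i·y_{i+1} − x_{i+1}·y_i), indices taken mod 6.
Σ = (825) + (103) + (-18) + (175) + (188) + (949) = 2222
Area = |Σ|/2 = 1111.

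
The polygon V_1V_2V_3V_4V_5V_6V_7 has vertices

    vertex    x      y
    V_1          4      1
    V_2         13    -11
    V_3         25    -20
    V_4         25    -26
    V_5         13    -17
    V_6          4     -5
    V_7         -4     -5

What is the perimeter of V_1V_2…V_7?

|V_1V_2| = √((9)² + (-12)²) = √225 = 15
|V_2V_3| = √((12)² + (-9)²) = √225 = 15
|V_3V_4| = √((0)² + (-6)²) = √36 = 6
|V_4V_5| = √((-12)² + (9)²) = √225 = 15
|V_5V_6| = √((-9)² + (12)²) = √225 = 15
|V_6V_7| = √((-8)² + (0)²) = √64 = 8
|V_7V_1| = √((8)² + (6)²) = √100 = 10
Perimeter = 15 + 15 + 6 + 15 + 15 + 8 + 10 = 84.

84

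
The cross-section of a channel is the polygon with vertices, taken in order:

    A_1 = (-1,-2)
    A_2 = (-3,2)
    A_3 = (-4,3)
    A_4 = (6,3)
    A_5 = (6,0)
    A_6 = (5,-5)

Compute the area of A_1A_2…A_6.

Apply the shoelace (surveyor's) formula: 2A = Σ (x_i·y_{i+1} − x_{i+1}·y_i), indices taken mod 6.
Cross-terms: -8, -1, -30, -18, -30, -15  ⇒  Σ = -102
Area = |Σ|/2 = 51.

51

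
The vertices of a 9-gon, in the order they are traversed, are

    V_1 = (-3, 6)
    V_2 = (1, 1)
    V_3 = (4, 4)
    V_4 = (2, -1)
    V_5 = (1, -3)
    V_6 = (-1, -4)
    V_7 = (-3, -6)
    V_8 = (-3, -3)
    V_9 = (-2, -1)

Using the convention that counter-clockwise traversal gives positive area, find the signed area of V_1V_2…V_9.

Apply the surveyor's formula: 2A = Σ (x_i·y_{i+1} − x_{i+1}·y_i), indices taken mod 9.
V_1→V_2: (-3)(1) − (1)(6) = -9
V_2→V_3: (1)(4) − (4)(1) = 0
V_3→V_4: (4)(-1) − (2)(4) = -12
V_4→V_5: (2)(-3) − (1)(-1) = -5
V_5→V_6: (1)(-4) − (-1)(-3) = -7
V_6→V_7: (-1)(-6) − (-3)(-4) = -6
V_7→V_8: (-3)(-3) − (-3)(-6) = -9
V_8→V_9: (-3)(-1) − (-2)(-3) = -3
V_9→V_1: (-2)(6) − (-3)(-1) = -15
Σ = -66
Signed area = Σ/2 = -33 (negative ⇒ clockwise traversal).

-33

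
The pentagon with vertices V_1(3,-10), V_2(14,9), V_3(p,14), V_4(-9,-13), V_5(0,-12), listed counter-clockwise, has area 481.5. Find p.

The doubled signed area Σ (x_i y_{i+1} − x_{i+1} y_i) is linear in p.
With p=0 it equals 633; the coefficient of p is -22 (from the two edges through V_3).
So -22·p + 633 = 2·481.5 = 963 ⇒ p = -15.

-15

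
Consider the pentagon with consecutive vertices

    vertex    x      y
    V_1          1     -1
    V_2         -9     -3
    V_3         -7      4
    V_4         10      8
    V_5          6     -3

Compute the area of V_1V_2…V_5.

123

Apply the shoelace formula: 2A = Σ (x_i·y_{i+1} − x_{i+1}·y_i), indices taken mod 5.
Σ = (-12) + (-57) + (-96) + (-78) + (-3) = -246
Area = |Σ|/2 = 123.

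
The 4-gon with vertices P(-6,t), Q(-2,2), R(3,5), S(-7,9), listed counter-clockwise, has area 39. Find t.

2

Write out the shoelace sum; only the two edges meeting at P involve t:
2·Area = [((-7)·t − (-6)·9) + ((-6)·2 − (-2)·t)] + 46
       = -5·t + 88 = 78
⇒ t = 2.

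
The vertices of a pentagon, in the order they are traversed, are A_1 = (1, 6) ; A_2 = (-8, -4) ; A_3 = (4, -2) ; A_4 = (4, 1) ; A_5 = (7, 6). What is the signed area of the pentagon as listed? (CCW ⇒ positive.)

Σ = (44) + (32) + (12) + (17) + (36) = 141
Signed area = Σ/2 = 70.5 (positive ⇒ counter-clockwise traversal).

70.5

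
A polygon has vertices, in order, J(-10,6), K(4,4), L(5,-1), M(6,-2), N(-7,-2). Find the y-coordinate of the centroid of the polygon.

Apply Gauss's area formula. First the cross-terms c_i = x_i·y_{i+1} − x_{i+1}·y_i:
  -64, -24, -4, -26, -62  ⇒  2A = -180, A = -90.
Then Σ (y_i + y_{i+1})·c_i = -844, so ȳ = -844 / (6·(-90)) = 211/135.

211/135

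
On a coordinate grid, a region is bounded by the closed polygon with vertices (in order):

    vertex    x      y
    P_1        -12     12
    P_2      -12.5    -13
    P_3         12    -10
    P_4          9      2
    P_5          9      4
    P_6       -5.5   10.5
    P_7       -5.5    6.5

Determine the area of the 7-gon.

434.75

P_1→P_2: (-12)(-13) − (-12.5)(12) = 306
P_2→P_3: (-12.5)(-10) − (12)(-13) = 281
P_3→P_4: (12)(2) − (9)(-10) = 114
P_4→P_5: (9)(4) − (9)(2) = 18
P_5→P_6: (9)(10.5) − (-5.5)(4) = 116.5
P_6→P_7: (-5.5)(6.5) − (-5.5)(10.5) = 22
P_7→P_1: (-5.5)(12) − (-12)(6.5) = 12
Σ = 869.5
Area = |Σ|/2 = 434.75.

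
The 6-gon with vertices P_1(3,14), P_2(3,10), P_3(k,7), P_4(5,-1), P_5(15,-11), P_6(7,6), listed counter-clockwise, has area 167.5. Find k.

Write out the shoelace sum; only the two edges meeting at P_3 involve k:
2·Area = [(3·7 − k·10) + (k·(-1) − 5·7)] + 195
       = -11·k + 181 = 335
⇒ k = -14.

-14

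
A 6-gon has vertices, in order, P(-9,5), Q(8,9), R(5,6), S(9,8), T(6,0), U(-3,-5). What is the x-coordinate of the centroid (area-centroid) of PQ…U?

7/45

Apply the shoelace (surveyor's) formula. First the cross-terms c_i = x_i·y_{i+1} − x_{i+1}·y_i:
  -121, 3, -14, -48, -30, -60  ⇒  2A = -270, A = -135.
Then Σ (x_i + x_{i+1})·c_i = -126, so x̄ = -126 / (6·(-135)) = 7/45.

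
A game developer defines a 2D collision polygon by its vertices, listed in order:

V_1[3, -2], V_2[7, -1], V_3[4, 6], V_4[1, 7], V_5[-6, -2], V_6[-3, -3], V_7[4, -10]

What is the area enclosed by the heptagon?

Apply the surveyor's formula: 2A = Σ (x_i·y_{i+1} − x_{i+1}·y_i), indices taken mod 7.
V_1→V_2: (3)(-1) − (7)(-2) = 11
V_2→V_3: (7)(6) − (4)(-1) = 46
V_3→V_4: (4)(7) − (1)(6) = 22
V_4→V_5: (1)(-2) − (-6)(7) = 40
V_5→V_6: (-6)(-3) − (-3)(-2) = 12
V_6→V_7: (-3)(-10) − (4)(-3) = 42
V_7→V_1: (4)(-2) − (3)(-10) = 22
Σ = 195
Area = |Σ|/2 = 97.5.

97.5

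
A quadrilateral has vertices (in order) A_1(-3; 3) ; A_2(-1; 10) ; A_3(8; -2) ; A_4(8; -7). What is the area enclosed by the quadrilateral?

71

A_1→A_2: (-3)(10) − (-1)(3) = -27
A_2→A_3: (-1)(-2) − (8)(10) = -78
A_3→A_4: (8)(-7) − (8)(-2) = -40
A_4→A_1: (8)(3) − (-3)(-7) = 3
Σ = -142
Area = |Σ|/2 = 71.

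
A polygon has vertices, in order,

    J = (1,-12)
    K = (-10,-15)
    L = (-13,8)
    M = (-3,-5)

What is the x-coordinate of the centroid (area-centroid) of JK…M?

-431/60

Apply the shoelace formula. First the cross-terms c_i = x_i·y_{i+1} − x_{i+1}·y_i:
  -135, -275, 89, 41  ⇒  2A = -280, A = -140.
Then Σ (x_i + x_{i+1})·c_i = 6034, so x̄ = 6034 / (6·(-140)) = -431/60.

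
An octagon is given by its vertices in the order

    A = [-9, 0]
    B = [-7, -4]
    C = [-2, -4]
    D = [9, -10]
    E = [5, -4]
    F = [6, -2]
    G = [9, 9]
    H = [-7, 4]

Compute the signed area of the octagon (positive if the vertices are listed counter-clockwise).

Apply the shoelace formula: 2A = Σ (x_i·y_{i+1} − x_{i+1}·y_i), indices taken mod 8.
Σ = (36) + (20) + (56) + (14) + (14) + (72) + (99) + (36) = 347
Signed area = Σ/2 = 173.5 (positive ⇒ counter-clockwise traversal).

173.5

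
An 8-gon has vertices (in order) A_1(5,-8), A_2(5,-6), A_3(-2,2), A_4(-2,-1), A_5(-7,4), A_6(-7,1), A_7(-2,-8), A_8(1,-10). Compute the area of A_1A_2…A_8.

74

Apply the shoelace (surveyor's) formula: 2A = Σ (x_i·y_{i+1} − x_{i+1}·y_i), indices taken mod 8.
Σ = (10) + (-2) + (6) + (-15) + (21) + (58) + (28) + (42) = 148
Area = |Σ|/2 = 74.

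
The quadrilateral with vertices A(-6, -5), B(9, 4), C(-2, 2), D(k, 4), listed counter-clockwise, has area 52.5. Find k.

-6

Write out the shoelace sum; only the two edges meeting at D involve k:
2·Area = [((-2)·4 − k·2) + (k·(-5) − (-6)·4)] + 47
       = -7·k + 63 = 105
⇒ k = -6.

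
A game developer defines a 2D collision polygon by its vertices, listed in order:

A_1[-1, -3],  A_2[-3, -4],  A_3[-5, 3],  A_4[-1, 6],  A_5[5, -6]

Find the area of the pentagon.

53

Apply the shoelace (surveyor's) formula: 2A = Σ (x_i·y_{i+1} − x_{i+1}·y_i), indices taken mod 5.
A_1→A_2: (-1)(-4) − (-3)(-3) = -5
A_2→A_3: (-3)(3) − (-5)(-4) = -29
A_3→A_4: (-5)(6) − (-1)(3) = -27
A_4→A_5: (-1)(-6) − (5)(6) = -24
A_5→A_1: (5)(-3) − (-1)(-6) = -21
Σ = -106
Area = |Σ|/2 = 53.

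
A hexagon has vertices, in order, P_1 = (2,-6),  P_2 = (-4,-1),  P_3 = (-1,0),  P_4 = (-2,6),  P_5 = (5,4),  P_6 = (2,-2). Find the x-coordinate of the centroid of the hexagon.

197/291

Apply Gauss's area formula. First the cross-terms c_i = x_i·y_{i+1} − x_{i+1}·y_i:
  -26, -1, -6, -38, -18, -8  ⇒  2A = -97, A = -48.5.
Then Σ (x_i + x_{i+1})·c_i = -197, so x̄ = -197 / (6·(-48.5)) = 197/291.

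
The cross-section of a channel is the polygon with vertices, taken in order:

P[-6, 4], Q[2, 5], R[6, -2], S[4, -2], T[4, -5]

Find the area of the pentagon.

51

Apply Gauss's area formula: 2A = Σ (x_i·y_{i+1} − x_{i+1}·y_i), indices taken mod 5.
Σ = (-38) + (-34) + (-4) + (-12) + (-14) = -102
Area = |Σ|/2 = 51.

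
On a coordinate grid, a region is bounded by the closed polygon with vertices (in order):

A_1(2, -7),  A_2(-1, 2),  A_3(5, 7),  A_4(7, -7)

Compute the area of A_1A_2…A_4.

Apply the surveyor's formula: 2A = Σ (x_i·y_{i+1} − x_{i+1}·y_i), indices taken mod 4.
Σ = (-3) + (-17) + (-84) + (-35) = -139
Area = |Σ|/2 = 69.5.

69.5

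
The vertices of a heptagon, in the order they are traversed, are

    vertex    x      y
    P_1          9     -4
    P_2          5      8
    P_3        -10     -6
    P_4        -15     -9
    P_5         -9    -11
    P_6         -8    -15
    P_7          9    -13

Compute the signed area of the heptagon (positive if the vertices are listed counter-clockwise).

296.5

Apply the shoelace (surveyor's) formula: 2A = Σ (x_i·y_{i+1} − x_{i+1}·y_i), indices taken mod 7.
Σ = (92) + (50) + (0) + (84) + (47) + (239) + (81) = 593
Signed area = Σ/2 = 296.5 (positive ⇒ counter-clockwise traversal).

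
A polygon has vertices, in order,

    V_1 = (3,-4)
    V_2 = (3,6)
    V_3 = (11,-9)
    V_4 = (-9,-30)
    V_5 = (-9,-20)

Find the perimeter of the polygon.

|V_1V_2| = √((0)² + (10)²) = √100 = 10
|V_2V_3| = √((8)² + (-15)²) = √289 = 17
|V_3V_4| = √((-20)² + (-21)²) = √841 = 29
|V_4V_5| = √((0)² + (10)²) = √100 = 10
|V_5V_1| = √((12)² + (16)²) = √400 = 20
Perimeter = 10 + 17 + 29 + 10 + 20 = 86.

86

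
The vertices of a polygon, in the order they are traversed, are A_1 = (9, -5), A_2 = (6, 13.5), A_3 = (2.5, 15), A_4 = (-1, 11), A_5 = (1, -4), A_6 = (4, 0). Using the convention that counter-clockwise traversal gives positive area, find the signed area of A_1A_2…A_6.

Apply the shoelace (surveyor's) formula: 2A = Σ (x_i·y_{i+1} − x_{i+1}·y_i), indices taken mod 6.
Σ = (151.5) + (56.25) + (42.5) + (-7) + (16) + (-20) = 239.25
Signed area = Σ/2 = 119.625 (positive ⇒ counter-clockwise traversal).

119.625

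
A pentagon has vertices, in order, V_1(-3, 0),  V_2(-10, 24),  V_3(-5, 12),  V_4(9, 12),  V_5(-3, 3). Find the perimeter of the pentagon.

70

|V_1V_2| = √((-7)² + (24)²) = √625 = 25
|V_2V_3| = √((5)² + (-12)²) = √169 = 13
|V_3V_4| = √((14)² + (0)²) = √196 = 14
|V_4V_5| = √((-12)² + (-9)²) = √225 = 15
|V_5V_1| = √((0)² + (-3)²) = √9 = 3
Perimeter = 25 + 13 + 14 + 15 + 3 = 70.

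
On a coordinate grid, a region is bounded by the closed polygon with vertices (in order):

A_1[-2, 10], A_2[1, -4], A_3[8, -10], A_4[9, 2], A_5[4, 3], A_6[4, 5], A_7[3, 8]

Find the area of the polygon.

108

Apply the surveyor's formula: 2A = Σ (x_i·y_{i+1} − x_{i+1}·y_i), indices taken mod 7.
Σ = (-2) + (22) + (106) + (19) + (8) + (17) + (46) = 216
Area = |Σ|/2 = 108.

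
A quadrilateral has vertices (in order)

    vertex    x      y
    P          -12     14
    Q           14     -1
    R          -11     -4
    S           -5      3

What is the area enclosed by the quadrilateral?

Apply the surveyor's formula: 2A = Σ (x_i·y_{i+1} − x_{i+1}·y_i), indices taken mod 4.
Σ = (-184) + (-67) + (-53) + (-34) = -338
Area = |Σ|/2 = 169.

169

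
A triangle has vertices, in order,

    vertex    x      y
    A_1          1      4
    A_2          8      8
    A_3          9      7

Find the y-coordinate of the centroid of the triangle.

Apply Gauss's area formula. First the cross-terms c_i = x_i·y_{i+1} − x_{i+1}·y_i:
  -24, -16, 29  ⇒  2A = -11, A = -5.5.
Then Σ (y_i + y_{i+1})·c_i = -209, so ȳ = -209 / (6·(-5.5)) = 19/3.

19/3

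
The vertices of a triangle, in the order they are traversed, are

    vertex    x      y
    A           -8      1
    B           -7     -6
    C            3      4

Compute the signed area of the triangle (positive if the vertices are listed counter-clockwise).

Apply Gauss's area formula: 2A = Σ (x_i·y_{i+1} − x_{i+1}·y_i), indices taken mod 3.
A→B: (-8)(-6) − (-7)(1) = 55
B→C: (-7)(4) − (3)(-6) = -10
C→A: (3)(1) − (-8)(4) = 35
Σ = 80
Signed area = Σ/2 = 40 (positive ⇒ counter-clockwise traversal).

40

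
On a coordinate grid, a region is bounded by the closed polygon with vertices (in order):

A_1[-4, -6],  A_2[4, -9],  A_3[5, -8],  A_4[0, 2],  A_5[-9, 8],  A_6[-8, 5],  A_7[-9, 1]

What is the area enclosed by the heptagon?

Apply the shoelace formula: 2A = Σ (x_i·y_{i+1} − x_{i+1}·y_i), indices taken mod 7.
A_1→A_2: (-4)(-9) − (4)(-6) = 60
A_2→A_3: (4)(-8) − (5)(-9) = 13
A_3→A_4: (5)(2) − (0)(-8) = 10
A_4→A_5: (0)(8) − (-9)(2) = 18
A_5→A_6: (-9)(5) − (-8)(8) = 19
A_6→A_7: (-8)(1) − (-9)(5) = 37
A_7→A_1: (-9)(-6) − (-4)(1) = 58
Σ = 215
Area = |Σ|/2 = 107.5.

107.5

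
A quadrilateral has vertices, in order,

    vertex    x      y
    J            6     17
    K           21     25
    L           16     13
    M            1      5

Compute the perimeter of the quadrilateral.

60

|JK| = √((15)² + (8)²) = √289 = 17
|KL| = √((-5)² + (-12)²) = √169 = 13
|LM| = √((-15)² + (-8)²) = √289 = 17
|MJ| = √((5)² + (12)²) = √169 = 13
Perimeter = 17 + 13 + 17 + 13 = 60.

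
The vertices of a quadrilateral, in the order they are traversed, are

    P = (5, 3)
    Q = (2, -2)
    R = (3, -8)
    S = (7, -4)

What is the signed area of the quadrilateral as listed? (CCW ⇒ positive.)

Apply the shoelace formula: 2A = Σ (x_i·y_{i+1} − x_{i+1}·y_i), indices taken mod 4.
P→Q: (5)(-2) − (2)(3) = -16
Q→R: (2)(-8) − (3)(-2) = -10
R→S: (3)(-4) − (7)(-8) = 44
S→P: (7)(3) − (5)(-4) = 41
Σ = 59
Signed area = Σ/2 = 29.5 (positive ⇒ counter-clockwise traversal).

29.5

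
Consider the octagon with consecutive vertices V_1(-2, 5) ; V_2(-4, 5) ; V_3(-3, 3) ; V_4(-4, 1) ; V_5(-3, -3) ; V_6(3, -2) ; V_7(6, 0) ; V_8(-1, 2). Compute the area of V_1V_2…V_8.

37.5

Apply the shoelace (surveyor's) formula: 2A = Σ (x_i·y_{i+1} − x_{i+1}·y_i), indices taken mod 8.
V_1→V_2: (-2)(5) − (-4)(5) = 10
V_2→V_3: (-4)(3) − (-3)(5) = 3
V_3→V_4: (-3)(1) − (-4)(3) = 9
V_4→V_5: (-4)(-3) − (-3)(1) = 15
V_5→V_6: (-3)(-2) − (3)(-3) = 15
V_6→V_7: (3)(0) − (6)(-2) = 12
V_7→V_8: (6)(2) − (-1)(0) = 12
V_8→V_1: (-1)(5) − (-2)(2) = -1
Σ = 75
Area = |Σ|/2 = 37.5.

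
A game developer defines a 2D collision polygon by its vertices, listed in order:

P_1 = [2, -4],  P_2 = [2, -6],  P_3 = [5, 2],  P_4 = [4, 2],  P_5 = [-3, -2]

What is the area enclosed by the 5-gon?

23

Apply Gauss's area formula: 2A = Σ (x_i·y_{i+1} − x_{i+1}·y_i), indices taken mod 5.
Cross-terms: -4, 34, 2, -2, 16  ⇒  Σ = 46
Area = |Σ|/2 = 23.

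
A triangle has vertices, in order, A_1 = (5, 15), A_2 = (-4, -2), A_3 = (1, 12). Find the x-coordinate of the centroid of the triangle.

Apply Gauss's area formula. First the cross-terms c_i = x_i·y_{i+1} − x_{i+1}·y_i:
  50, -46, -45  ⇒  2A = -41, A = -20.5.
Then Σ (x_i + x_{i+1})·c_i = -82, so x̄ = -82 / (6·(-20.5)) = 2/3.

2/3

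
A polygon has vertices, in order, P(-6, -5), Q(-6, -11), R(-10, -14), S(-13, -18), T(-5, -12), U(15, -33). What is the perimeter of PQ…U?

|PQ| = √((0)² + (-6)²) = √36 = 6
|QR| = √((-4)² + (-3)²) = √25 = 5
|RS| = √((-3)² + (-4)²) = √25 = 5
|ST| = √((8)² + (6)²) = √100 = 10
|TU| = √((20)² + (-21)²) = √841 = 29
|UP| = √((-21)² + (28)²) = √1225 = 35
Perimeter = 6 + 5 + 5 + 10 + 29 + 35 = 90.

90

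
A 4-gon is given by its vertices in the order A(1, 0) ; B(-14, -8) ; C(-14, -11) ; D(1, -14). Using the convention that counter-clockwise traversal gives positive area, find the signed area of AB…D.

127.5

Σ = (-8) + (42) + (207) + (14) = 255
Signed area = Σ/2 = 127.5 (positive ⇒ counter-clockwise traversal).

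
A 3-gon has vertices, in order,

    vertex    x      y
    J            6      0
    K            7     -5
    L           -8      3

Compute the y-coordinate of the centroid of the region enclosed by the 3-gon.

Apply the shoelace (surveyor's) formula. First the cross-terms c_i = x_i·y_{i+1} − x_{i+1}·y_i:
  -30, -19, -18  ⇒  2A = -67, A = -33.5.
Then Σ (y_i + y_{i+1})·c_i = 134, so ȳ = 134 / (6·(-33.5)) = -2/3.

-2/3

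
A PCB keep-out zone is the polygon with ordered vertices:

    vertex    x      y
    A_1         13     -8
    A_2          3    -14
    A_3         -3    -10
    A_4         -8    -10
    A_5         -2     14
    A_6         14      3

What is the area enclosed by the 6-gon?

Cross-terms: -158, -72, -50, -132, -202, -151  ⇒  Σ = -765
Area = |Σ|/2 = 382.5.

382.5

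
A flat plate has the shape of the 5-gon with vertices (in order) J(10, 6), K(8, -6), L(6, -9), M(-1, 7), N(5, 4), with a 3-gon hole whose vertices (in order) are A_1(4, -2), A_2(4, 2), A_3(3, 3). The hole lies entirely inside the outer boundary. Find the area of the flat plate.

Outer boundary:
Apply Gauss's area formula: 2A = Σ (x_i·y_{i+1} − x_{i+1}·y_i), indices taken mod 5.
Σ = (-108) + (-36) + (33) + (-39) + (-10) = -160
Area = |Σ|/2 = 80.
Hole:
Cross-terms: 16, 6, -18  ⇒  Σ = 4
Area = |Σ|/2 = 2.
Net area = 80 − 2 = 78.

78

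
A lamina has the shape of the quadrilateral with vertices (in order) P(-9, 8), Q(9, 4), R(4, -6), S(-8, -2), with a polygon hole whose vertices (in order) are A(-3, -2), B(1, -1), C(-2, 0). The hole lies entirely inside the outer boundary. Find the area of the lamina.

Outer boundary:
Apply the surveyor's formula: 2A = Σ (x_i·y_{i+1} − x_{i+1}·y_i), indices taken mod 4.
P→Q: (-9)(4) − (9)(8) = -108
Q→R: (9)(-6) − (4)(4) = -70
R→S: (4)(-2) − (-8)(-6) = -56
S→P: (-8)(8) − (-9)(-2) = -82
Σ = -316
Area = |Σ|/2 = 158.
Hole:
Apply Gauss's area formula: 2A = Σ (x_i·y_{i+1} − x_{i+1}·y_i), indices taken mod 3.
A→B: (-3)(-1) − (1)(-2) = 5
B→C: (1)(0) − (-2)(-1) = -2
C→A: (-2)(-2) − (-3)(0) = 4
Σ = 7
Area = |Σ|/2 = 3.5.
Net area = 158 − 3.5 = 154.5.

154.5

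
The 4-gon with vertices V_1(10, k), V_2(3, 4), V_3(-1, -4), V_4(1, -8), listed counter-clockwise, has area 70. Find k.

Write out the shoelace sum; only the two edges meeting at V_1 involve k:
2·Area = [(1·k − 10·(-8)) + (10·4 − 3·k)] + 4
       = -2·k + 124 = 140
⇒ k = -8.

-8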